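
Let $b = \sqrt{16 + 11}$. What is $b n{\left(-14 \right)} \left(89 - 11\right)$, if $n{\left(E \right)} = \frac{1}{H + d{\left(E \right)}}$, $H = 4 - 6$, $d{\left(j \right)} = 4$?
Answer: $117 \sqrt{3} \approx 202.65$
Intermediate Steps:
$H = -2$ ($H = 4 - 6 = -2$)
$n{\left(E \right)} = \frac{1}{2}$ ($n{\left(E \right)} = \frac{1}{-2 + 4} = \frac{1}{2}$)
$b = 3 \sqrt{3}$ ($b = \sqrt{27} = 3 \sqrt{3} \approx 5.1962$)
$b n{\left(-14 \right)} \left(89 - 11\right) = 3 \sqrt{3} \cdot \frac{1}{2} \left(89 - 11\right) = \frac{3 \sqrt{3}}{2} \left(89 - 11\right) = \frac{3 \sqrt{3}}{2} \cdot 78 = 117 \sqrt{3}$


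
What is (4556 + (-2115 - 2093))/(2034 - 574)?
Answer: 87/365 ≈ 0.23836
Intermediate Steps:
(4556 + (-2115 - 2093))/(2034 - 574) = (4556 - 4208)/1460 = 348*(1/1460) = 87/365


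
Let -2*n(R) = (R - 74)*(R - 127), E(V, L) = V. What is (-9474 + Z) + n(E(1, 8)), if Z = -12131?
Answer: -26204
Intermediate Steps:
n(R) = -(-127 + R)*(-74 + R)/2 (n(R) = -(R - 74)*(R - 127)/2 = -(-74 + R)*(-127 + R)/2 = -(-127 + R)*(-74 + R)/2)
(-9474 + Z) + n(E(1, 8)) = (-9474 - 12131) + (-4699 - ½*1² + (201/2)*1) = -21605 + (-4699 - ½*1 + 201/2) = -21605 + (-4699 - ½ + 201/2) = -21605 - 4599 = -26204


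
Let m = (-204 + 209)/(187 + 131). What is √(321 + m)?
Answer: √32462394/318 ≈ 17.917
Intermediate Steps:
m = 5/318 ≈ 0.015723
√(321 + m) = √(321 + 5/318) = √(102083/318) = √32462394/318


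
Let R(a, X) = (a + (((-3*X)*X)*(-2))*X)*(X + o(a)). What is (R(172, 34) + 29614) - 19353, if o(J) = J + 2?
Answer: 49097429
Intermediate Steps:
o(J) = 2 + J
R(a, X) = (a + 6*X³)*(2 + X + a) (R(a, X) = (a + (((-3*X)*X)*(-2))*X)*(X + (2 + a)) = (a + (-3*X²*(-2))*X)*(2 + X + a) = (a + (6*X²)*X)*(2 + X + a) = (a + 6*X³)*(2 + X + a))
(R(172, 34) + 29614) - 19353 = ((6*34⁴ + 34*172 + 172*(2 + 172) + 6*34³*(2 + 172)) + 29614) - 19353 = ((6*1336336 + 5848 + 172*174 + 6*39304*174) + 29614) - 19353 = ((8018016 + 5848 + 29928 + 41033376) + 29614) - 19353 = (49087168 + 29614) - 19353 = 49116782 - 19353 = 49097429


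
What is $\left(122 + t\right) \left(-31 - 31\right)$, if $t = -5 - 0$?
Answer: $-7254$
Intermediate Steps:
$t = -5$ ($t = -5 + 0 = -5$)
$\left(122 + t\right) \left(-31 - 31\right) = \left(122 - 5\right) \left(-31 - 31\right) = 117 \left(-31 - 31\right) = 117 \left(-62\right) = -7254$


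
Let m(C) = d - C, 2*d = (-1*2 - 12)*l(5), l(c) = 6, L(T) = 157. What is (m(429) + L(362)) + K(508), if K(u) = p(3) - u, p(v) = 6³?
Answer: -606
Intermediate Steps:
p(v) = 216
K(u) = 216 - u
d = -42 (d = ((-1*2 - 12)*6)/2 = ((-2 - 12)*6)/2 = (-14*6)/2 = (½)*(-84) = -42)
m(C) = -42 - C
(m(429) + L(362)) + K(508) = ((-42 - 1*429) + 157) + (216 - 1*508) = ((-42 - 429) + 157) + (216 - 508) = (-471 + 157) - 292 = -314 - 292 = -606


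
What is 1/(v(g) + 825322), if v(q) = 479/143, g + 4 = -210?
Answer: 143/118021525 ≈ 1.2116e-6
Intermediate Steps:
g = -214 (g = -4 - 210 = -214)
v(q) = 479/143 (v(q) = 479*(1/143) = 479/143)
1/(v(g) + 825322) = 1/(479/143 + 825322) = 1/(118021525/143) = 143/118021525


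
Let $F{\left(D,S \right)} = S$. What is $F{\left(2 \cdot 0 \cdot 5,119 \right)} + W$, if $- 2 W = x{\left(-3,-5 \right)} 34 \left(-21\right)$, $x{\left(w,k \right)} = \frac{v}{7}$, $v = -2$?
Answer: $17$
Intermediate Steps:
$x{\left(w,k \right)} = - \frac{2}{7}$
$W = -102$ ($W = - \frac{\left(- \frac{2}{7}\right) 34 \left(-21\right)}{2} = - \frac{\left(- \frac{68}{7}\right) \left(-21\right)}{2} = \left(- \frac{1}{2}\right) 204 = -102$)
$F{\left(2 \cdot 0 \cdot 5,119 \right)} + W = 119 - 102 = 17$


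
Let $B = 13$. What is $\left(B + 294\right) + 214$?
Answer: $521$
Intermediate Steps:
$\left(B + 294\right) + 214 = \left(13 + 294\right) + 214 = 307 + 214 = 521$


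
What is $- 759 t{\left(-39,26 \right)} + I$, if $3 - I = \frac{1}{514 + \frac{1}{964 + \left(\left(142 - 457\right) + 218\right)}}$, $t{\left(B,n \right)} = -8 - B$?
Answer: $- \frac{10484103981}{445639} \approx -23526.0$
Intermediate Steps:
$I = \frac{1336050}{445639}$ ($I = 3 - \frac{1}{514 + \frac{1}{964 + \left(\left(142 - 457\right) + 218\right)}} = 3 - \frac{1}{514 + \frac{1}{964 + \left(-315 + 218\right)}} = 3 - \frac{1}{514 + \frac{1}{964 - 97}} = 3 - \frac{1}{514 + \frac{1}{867}} = 3 - \frac{1}{\frac{445639}{867}} = 3 - \frac{867}{445639} = \frac{1336050}{445639} \approx 2.9981$)
$- 759 t{\left(-39,26 \right)} + I = - 759 \left(-8 - -39\right) + \frac{1336050}{445639} = - 759 \left(-8 + 39\right) + \frac{1336050}{445639} = \left(-759\right) 31 + \frac{1336050}{445639} = -23529 + \frac{1336050}{445639} = - \frac{10484103981}{445639}$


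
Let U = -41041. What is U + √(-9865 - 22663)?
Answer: -41041 + 4*I*√2033 ≈ -41041.0 + 180.36*I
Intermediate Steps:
U + √(-9865 - 22663) = -41041 + √(-9865 - 22663) = -41041 + √(-32528) = -41041 + 4*I*√2033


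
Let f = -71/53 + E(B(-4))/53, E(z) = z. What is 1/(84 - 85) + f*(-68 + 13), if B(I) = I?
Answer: 4072/53 ≈ 76.830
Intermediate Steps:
f = -75/53 (f = -71/53 - 4/53 = -75/53 ≈ -1.4151)
1/(84 - 85) + f*(-68 + 13) = 1/(84 - 85) - 75*(-68 + 13)/53 = 1/(-1) - 75/53*(-55) = -1 + 4125/53 = 4072/53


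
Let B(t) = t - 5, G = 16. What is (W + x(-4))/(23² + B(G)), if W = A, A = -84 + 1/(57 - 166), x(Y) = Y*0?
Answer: -9157/58860 ≈ -0.15557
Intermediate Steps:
x(Y) = 0
A = -9157/109 (A = -84 + 1/(-109) = -84 - 1/109 = -9157/109 ≈ -84.009)
B(t) = -5 + t
W = -9157/109 ≈ -84.009
(W + x(-4))/(23² + B(G)) = (-9157/109 + 0)/(23² + (-5 + 16)) = -9157/(109*(529 + 11)) = -9157/109/540 = -9157/109*1/540 = -9157/58860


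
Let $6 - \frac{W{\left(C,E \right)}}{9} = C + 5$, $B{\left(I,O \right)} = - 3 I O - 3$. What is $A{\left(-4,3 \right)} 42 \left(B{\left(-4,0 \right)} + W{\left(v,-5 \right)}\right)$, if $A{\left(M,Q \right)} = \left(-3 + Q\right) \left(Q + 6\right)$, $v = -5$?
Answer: $0$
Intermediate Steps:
$B{\left(I,O \right)} = -3 - 3 I O$ ($B{\left(I,O \right)} = - 3 I O - 3 = -3 - 3 I O$)
$W{\left(C,E \right)} = 9 - 9 C$ ($W{\left(C,E \right)} = 54 - 9 \left(C + 5\right) = 54 - 9 \left(5 + C\right) = 54 - \left(45 + 9 C\right) = 9 - 9 C$)
$A{\left(M,Q \right)} = \left(-3 + Q\right) \left(6 + Q\right)$
$A{\left(-4,3 \right)} 42 \left(B{\left(-4,0 \right)} + W{\left(v,-5 \right)}\right) = \left(-18 + 3^{2} + 3 \cdot 3\right) 42 \left(\left(-3 - \left(-12\right) 0\right) + \left(9 - -45\right)\right) = \left(-18 + 9 + 9\right) 42 \left(\left(-3 + 0\right) + \left(9 + 45\right)\right) = 0 \cdot 42 \left(-3 + 54\right) = 0 \cdot 51 = 0$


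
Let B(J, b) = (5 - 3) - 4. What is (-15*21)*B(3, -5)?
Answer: 630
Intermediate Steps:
B(J, b) = -2 (B(J, b) = 2 - 4 = -2)
(-15*21)*B(3, -5) = -15*21*(-2) = -315*(-2) = 630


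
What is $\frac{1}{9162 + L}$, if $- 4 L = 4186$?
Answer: $\frac{2}{16231} \approx 0.00012322$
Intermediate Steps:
$L = - \frac{2093}{2}$ ($L = \left(- \frac{1}{4}\right) 4186 = - \frac{2093}{2} \approx -1046.5$)
$\frac{1}{9162 + L} = \frac{1}{9162 - \frac{2093}{2}} = \frac{1}{\frac{16231}{2}} = \frac{2}{16231}$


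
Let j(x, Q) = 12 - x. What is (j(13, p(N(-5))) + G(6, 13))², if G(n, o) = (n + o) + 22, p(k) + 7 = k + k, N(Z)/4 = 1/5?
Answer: 1600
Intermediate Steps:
N(Z) = ⅘ (N(Z) = 4/5 = 4*(⅕) = ⅘)
p(k) = -7 + 2*k (p(k) = -7 + (k + k) = -7 + 2*k)
G(n, o) = 22 + n + o
(j(13, p(N(-5))) + G(6, 13))² = ((12 - 1*13) + (22 + 6 + 13))² = ((12 - 13) + 41)² = (-1 + 41)² = 40² = 1600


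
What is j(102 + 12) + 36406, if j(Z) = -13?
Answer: 36393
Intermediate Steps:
j(102 + 12) + 36406 = -13 + 36406 = 36393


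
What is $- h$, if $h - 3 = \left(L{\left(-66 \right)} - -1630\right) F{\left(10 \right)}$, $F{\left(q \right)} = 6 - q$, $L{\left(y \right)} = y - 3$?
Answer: $6241$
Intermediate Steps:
$L{\left(y \right)} = -3 + y$ ($L{\left(y \right)} = y - 3 = -3 + y$)
$h = -6241$ ($h = 3 + \left(\left(-3 - 66\right) - -1630\right) \left(6 - 10\right) = 3 + \left(-69 + 1630\right) \left(6 - 10\right) = 3 + 1561 \left(-4\right) = 3 - 6244 = -6241$)
$- h = \left(-1\right) \left(-6241\right) = 6241$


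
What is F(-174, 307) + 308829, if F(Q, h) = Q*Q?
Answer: 339105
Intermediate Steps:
F(Q, h) = Q**2
F(-174, 307) + 308829 = (-174)**2 + 308829 = 30276 + 308829 = 339105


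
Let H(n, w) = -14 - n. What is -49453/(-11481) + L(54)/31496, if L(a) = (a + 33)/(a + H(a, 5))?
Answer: 21805004785/5062478064 ≈ 4.3072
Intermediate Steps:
L(a) = -33/14 - a/14 (L(a) = (a + 33)/(a + (-14 - a)) = (33 + a)/(-14) = (33 + a)*(-1/14) = -33/14 - a/14)
-49453/(-11481) + L(54)/31496 = -49453/(-11481) + (-33/14 - 1/14*54)/31496 = -49453*(-1/11481) + (-33/14 - 27/7)*(1/31496) = 49453/11481 - 87/14*1/31496 = 49453/11481 - 87/440944 = 21805004785/5062478064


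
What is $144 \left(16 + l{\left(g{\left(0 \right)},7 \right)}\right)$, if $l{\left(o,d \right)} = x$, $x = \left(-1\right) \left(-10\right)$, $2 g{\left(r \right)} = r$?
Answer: $3744$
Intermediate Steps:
$g{\left(r \right)} = \frac{r}{2}$
$x = 10$
$l{\left(o,d \right)} = 10$
$144 \left(16 + l{\left(g{\left(0 \right)},7 \right)}\right) = 144 \left(16 + 10\right) = 144 \cdot 26 = 3744$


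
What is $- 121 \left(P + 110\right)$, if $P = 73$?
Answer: $-22143$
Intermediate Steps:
$- 121 \left(P + 110\right) = - 121 \left(73 + 110\right) = \left(-121\right) 183 = -22143$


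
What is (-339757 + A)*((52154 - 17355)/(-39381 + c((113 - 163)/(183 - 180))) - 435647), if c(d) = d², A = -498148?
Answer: 128465186673857870/351929 ≈ 3.6503e+11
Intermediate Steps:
(-339757 + A)*((52154 - 17355)/(-39381 + c((113 - 163)/(183 - 180))) - 435647) = (-339757 - 498148)*((52154 - 17355)/(-39381 + ((113 - 163)/(183 - 180))²) - 435647) = -837905*(34799/(-39381 + (-50/3)²) - 435647) = -837905*(34799/(-39381 + 2500/9) - 435647) = -837905*(34799/(-351929/9) - 435647) = -837905*(34799*(-9/351929) - 435647) = -837905*(-313191/351929 - 435647) = -837905*(-153317126254/351929) = 128465186673857870/351929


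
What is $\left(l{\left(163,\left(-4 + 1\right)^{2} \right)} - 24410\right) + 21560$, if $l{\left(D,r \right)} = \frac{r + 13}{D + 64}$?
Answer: $- \frac{646928}{227} \approx -2849.9$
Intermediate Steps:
$l{\left(D,r \right)} = \frac{13 + r}{64 + D}$
$\left(l{\left(163,\left(-4 + 1\right)^{2} \right)} - 24410\right) + 21560 = \left(\frac{13 + \left(-4 + 1\right)^{2}}{64 + 163} - 24410\right) + 21560 = \left(\frac{13 + \left(-3\right)^{2}}{227} - 24410\right) + 21560 = \left(\frac{13 + 9}{227} - 24410\right) + 21560 = \left(\frac{1}{227} \cdot 22 - 24410\right) + 21560 = \left(\frac{22}{227} - 24410\right) + 21560 = - \frac{5541048}{227} + 21560 = - \frac{646928}{227}$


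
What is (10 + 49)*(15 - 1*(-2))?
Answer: 1003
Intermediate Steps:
(10 + 49)*(15 - 1*(-2)) = 59*(15 + 2) = 59*17 = 1003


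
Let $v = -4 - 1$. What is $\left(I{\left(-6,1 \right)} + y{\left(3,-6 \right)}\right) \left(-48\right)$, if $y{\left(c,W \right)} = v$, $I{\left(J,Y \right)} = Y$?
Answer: $192$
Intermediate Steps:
$v = -5$ ($v = -4 - 1 = -5$)
$y{\left(c,W \right)} = -5$
$\left(I{\left(-6,1 \right)} + y{\left(3,-6 \right)}\right) \left(-48\right) = \left(1 - 5\right) \left(-48\right) = \left(-4\right) \left(-48\right) = 192$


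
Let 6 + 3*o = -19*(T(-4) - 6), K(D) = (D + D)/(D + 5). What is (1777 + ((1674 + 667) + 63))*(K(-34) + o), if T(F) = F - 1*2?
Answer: 9256734/29 ≈ 3.1920e+5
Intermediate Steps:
T(F) = -2 + F (T(F) = F - 2 = -2 + F)
K(D) = 2*D/(5 + D) (K(D) = (2*D)/(5 + D) = 2*D/(5 + D))
o = 74 (o = -2 + (-19*((-2 - 4) - 6))/3 = -2 + (-19*(-6 - 6))/3 = -2 + (-19*(-12))/3 = -2 + (⅓)*228 = -2 + 76 = 74)
(1777 + ((1674 + 667) + 63))*(K(-34) + o) = (1777 + ((1674 + 667) + 63))*(2*(-34)/(5 - 34) + 74) = (1777 + (2341 + 63))*(2*(-34)/(-29) + 74) = (1777 + 2404)*(2*(-34)*(-1/29) + 74) = 4181*(68/29 + 74) = 4181*(2214/29) = 9256734/29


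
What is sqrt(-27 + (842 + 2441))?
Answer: 2*sqrt(814) ≈ 57.061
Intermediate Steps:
sqrt(-27 + (842 + 2441)) = sqrt(-27 + 3283) = sqrt(3256) = 2*sqrt(814)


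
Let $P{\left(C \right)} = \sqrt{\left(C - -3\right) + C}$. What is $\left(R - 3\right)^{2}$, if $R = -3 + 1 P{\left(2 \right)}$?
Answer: $\left(6 - \sqrt{7}\right)^{2} \approx 11.251$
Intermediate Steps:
$P{\left(C \right)} = \sqrt{3 + 2 C}$ ($P{\left(C \right)} = \sqrt{\left(C + 3\right) + C} = \sqrt{\left(3 + C\right) + C} = \sqrt{3 + 2 C}$)
$R = -3 + \sqrt{7}$ ($R = -3 + 1 \sqrt{3 + 2 \cdot 2} = -3 + 1 \sqrt{3 + 4} = -3 + 1 \sqrt{7} = -3 + \sqrt{7} \approx -0.35425$)
$\left(R - 3\right)^{2} = \left(\left(-3 + \sqrt{7}\right) - 3\right)^{2} = \left(-6 + \sqrt{7}\right)^{2}$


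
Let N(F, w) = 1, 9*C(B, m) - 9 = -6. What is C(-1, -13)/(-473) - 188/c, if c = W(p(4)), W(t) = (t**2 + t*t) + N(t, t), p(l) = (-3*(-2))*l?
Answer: -267925/1636107 ≈ -0.16376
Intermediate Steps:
p(l) = 6*l
C(B, m) = 1/3 (C(B, m) = 1 + (1/9)*(-6) = 1 - 2/3 = 1/3)
W(t) = 1 + 2*t**2 (W(t) = (t**2 + t*t) + 1 = (t**2 + t**2) + 1 = 2*t**2 + 1 = 1 + 2*t**2)
c = 1153 (c = 1 + 2*(6*4)**2 = 1 + 2*24**2 = 1 + 2*576 = 1 + 1152 = 1153)
C(-1, -13)/(-473) - 188/c = (1/3)/(-473) - 188/1153 = (1/3)*(-1/473) - 188*1/1153 = -1/1419 - 188/1153 = -267925/1636107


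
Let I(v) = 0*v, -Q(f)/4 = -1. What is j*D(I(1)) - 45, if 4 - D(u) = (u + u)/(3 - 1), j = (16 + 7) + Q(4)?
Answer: 63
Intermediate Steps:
Q(f) = 4 (Q(f) = -4*(-1) = 4)
I(v) = 0
j = 27 (j = (16 + 7) + 4 = 23 + 4 = 27)
D(u) = 4 - u (D(u) = 4 - (u + u)/(3 - 1) = 4 - 2*u/2 = 4 - u)
j*D(I(1)) - 45 = 27*(4 - 1*0) - 45 = 27*(4 + 0) - 45 = 27*4 - 45 = 108 - 45 = 63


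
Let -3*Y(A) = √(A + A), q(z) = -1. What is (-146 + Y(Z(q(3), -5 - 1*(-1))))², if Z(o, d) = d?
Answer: 191836/9 + 584*I*√2/3 ≈ 21315.0 + 275.3*I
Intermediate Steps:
Y(A) = -√2*√A/3 (Y(A) = -√(A + A)/3 = -√2*√A/3)
(-146 + Y(Z(q(3), -5 - 1*(-1))))² = (-146 - √2*√(-5 - 1*(-1))/3)² = (-146 - √2*√(-5 + 1)/3)² = (-146 - √2*√(-4)/3)² = (-146 - √2*2*I/3)² = (-146 - 2*I*√2/3)²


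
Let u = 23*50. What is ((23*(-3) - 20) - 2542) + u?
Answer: -1481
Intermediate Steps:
u = 1150
((23*(-3) - 20) - 2542) + u = ((23*(-3) - 20) - 2542) + 1150 = ((-69 - 20) - 2542) + 1150 = (-89 - 2542) + 1150 = -2631 + 1150 = -1481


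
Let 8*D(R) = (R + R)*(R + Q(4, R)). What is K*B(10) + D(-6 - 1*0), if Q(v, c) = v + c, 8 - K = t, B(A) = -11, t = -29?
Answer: -395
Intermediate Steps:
K = 37 (K = 8 - 1*(-29) = 8 + 29 = 37)
Q(v, c) = c + v
D(R) = R*(4 + 2*R)/4 (D(R) = ((R + R)*(R + (R + 4)))/8 = ((2*R)*(R + (4 + R)))/8 = ((2*R)*(4 + 2*R))/8 = (2*R*(4 + 2*R))/8 = R*(4 + 2*R)/4)
K*B(10) + D(-6 - 1*0) = 37*(-11) + (-6 - 1*0)*(2 + (-6 - 1*0))/2 = -407 + (-6 + 0)*(2 + (-6 + 0))/2 = -407 + (1/2)*(-6)*(2 - 6) = -407 + (1/2)*(-6)*(-4) = -407 + 12 = -395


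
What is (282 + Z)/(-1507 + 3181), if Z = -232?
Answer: 25/837 ≈ 0.029869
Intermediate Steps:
(282 + Z)/(-1507 + 3181) = (282 - 232)/(-1507 + 3181) = 50/1674 = 50*(1/1674) = 25/837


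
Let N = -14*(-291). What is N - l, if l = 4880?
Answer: -806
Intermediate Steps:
N = 4074
N - l = 4074 - 1*4880 = 4074 - 4880 = -806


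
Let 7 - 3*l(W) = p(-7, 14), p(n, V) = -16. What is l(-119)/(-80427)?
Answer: -23/241281 ≈ -9.5325e-5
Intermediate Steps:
l(W) = 23/3 (l(W) = 7/3 - ⅓*(-16) = 7/3 + 16/3 = 23/3)
l(-119)/(-80427) = (23/3)/(-80427) = (23/3)*(-1/80427) = -23/241281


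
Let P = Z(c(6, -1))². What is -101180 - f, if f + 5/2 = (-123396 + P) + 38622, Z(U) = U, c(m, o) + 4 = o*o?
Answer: -32825/2 ≈ -16413.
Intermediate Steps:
c(m, o) = -4 + o² (c(m, o) = -4 + o*o = -4 + o²)
P = 9 (P = (-4 + (-1)²)² = (-4 + 1)² = (-3)² = 9)
f = -169535/2 (f = -5/2 + ((-123396 + 9) + 38622) = -5/2 + (-123387 + 38622) = -5/2 - 84765 = -169535/2 ≈ -84768.)
-101180 - f = -101180 - 1*(-169535/2) = -101180 + 169535/2 = -32825/2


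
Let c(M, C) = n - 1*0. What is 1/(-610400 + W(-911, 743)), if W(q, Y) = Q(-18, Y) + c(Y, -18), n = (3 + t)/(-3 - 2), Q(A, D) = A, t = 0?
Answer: -5/3052093 ≈ -1.6382e-6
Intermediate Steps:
n = -3/5 (n = (3 + 0)/(-3 - 2) = 3/(-5) = 3*(-1/5) = -3/5 ≈ -0.60000)
c(M, C) = -3/5 (c(M, C) = -3/5 - 1*0 = -3/5 + 0 = -3/5)
W(q, Y) = -93/5 (W(q, Y) = -18 - 3/5 = -93/5)
1/(-610400 + W(-911, 743)) = 1/(-610400 - 93/5) = 1/(-3052093/5) = -5/3052093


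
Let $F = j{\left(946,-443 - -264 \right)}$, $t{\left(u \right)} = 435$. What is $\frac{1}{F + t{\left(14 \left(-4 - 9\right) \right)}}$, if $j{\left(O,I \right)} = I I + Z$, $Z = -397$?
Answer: $\frac{1}{32079} \approx 3.1173 \cdot 10^{-5}$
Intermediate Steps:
$j{\left(O,I \right)} = -397 + I^{2}$ ($j{\left(O,I \right)} = I I - 397 = I^{2} - 397 = -397 + I^{2}$)
$F = 31644$ ($F = -397 + \left(-443 - -264\right)^{2} = -397 + \left(-443 + 264\right)^{2} = -397 + \left(-179\right)^{2} = -397 + 32041 = 31644$)
$\frac{1}{F + t{\left(14 \left(-4 - 9\right) \right)}} = \frac{1}{31644 + 435} = \frac{1}{32079}$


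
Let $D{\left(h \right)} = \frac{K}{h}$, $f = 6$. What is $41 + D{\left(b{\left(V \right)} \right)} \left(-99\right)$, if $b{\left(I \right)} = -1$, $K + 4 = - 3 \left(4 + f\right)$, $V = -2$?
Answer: $-3325$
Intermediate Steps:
$K = -34$ ($K = -4 - 3 \left(4 + 6\right) = -4 - 30 = -34$)
$D{\left(h \right)} = - \frac{34}{h}$
$41 + D{\left(b{\left(V \right)} \right)} \left(-99\right) = 41 + - \frac{34}{-1} \left(-99\right) = 41 + \left(-34\right) \left(-1\right) \left(-99\right) = 41 + 34 \left(-99\right) = 41 - 3366 = -3325$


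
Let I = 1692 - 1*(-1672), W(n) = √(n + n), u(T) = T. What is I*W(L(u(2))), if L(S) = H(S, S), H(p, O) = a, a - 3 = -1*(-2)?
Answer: 3364*√10 ≈ 10638.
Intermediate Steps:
a = 5 (a = 3 - 1*(-2) = 3 + 2 = 5)
H(p, O) = 5
L(S) = 5
W(n) = √2*√n (W(n) = √(2*n) = √2*√n)
I = 3364 (I = 1692 + 1672 = 3364)
I*W(L(u(2))) = 3364*(√2*√5) = 3364*√10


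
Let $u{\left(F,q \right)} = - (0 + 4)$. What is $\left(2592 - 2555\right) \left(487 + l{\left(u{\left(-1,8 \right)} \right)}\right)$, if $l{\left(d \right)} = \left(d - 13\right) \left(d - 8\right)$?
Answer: $25567$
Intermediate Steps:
$u{\left(F,q \right)} = -4$ ($u{\left(F,q \right)} = \left(-1\right) 4 = -4$)
$l{\left(d \right)} = \left(-13 + d\right) \left(-8 + d\right)$
$\left(2592 - 2555\right) \left(487 + l{\left(u{\left(-1,8 \right)} \right)}\right) = \left(2592 - 2555\right) \left(487 + \left(104 + \left(-4\right)^{2} - -84\right)\right) = 37 \left(487 + \left(104 + 16 + 84\right)\right) = 37 \left(487 + 204\right) = 37 \cdot 691 = 25567$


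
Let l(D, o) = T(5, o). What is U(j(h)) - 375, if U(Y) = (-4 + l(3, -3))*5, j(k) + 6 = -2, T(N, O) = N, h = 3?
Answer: -370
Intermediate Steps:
j(k) = -8 (j(k) = -6 - 2 = -8)
l(D, o) = 5
U(Y) = 5 (U(Y) = (-4 + 5)*5 = 1*5 = 5)
U(j(h)) - 375 = 5 - 375 = -370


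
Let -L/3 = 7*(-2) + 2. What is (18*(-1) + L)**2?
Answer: 324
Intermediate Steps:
L = 36 (L = -3*(7*(-2) + 2) = -3*(-14 + 2) = -3*(-12) = 36)
(18*(-1) + L)**2 = (18*(-1) + 36)**2 = (-18 + 36)**2 = 18**2 = 324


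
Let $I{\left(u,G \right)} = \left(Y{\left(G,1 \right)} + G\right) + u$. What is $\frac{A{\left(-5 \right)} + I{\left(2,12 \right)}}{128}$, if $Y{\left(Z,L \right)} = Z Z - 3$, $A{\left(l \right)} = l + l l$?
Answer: $\frac{175}{128} \approx 1.3672$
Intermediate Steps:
$A{\left(l \right)} = l + l^{2}$
$Y{\left(Z,L \right)} = -3 + Z^{2}$ ($Y{\left(Z,L \right)} = Z^{2} - 3 = -3 + Z^{2}$)
$I{\left(u,G \right)} = -3 + G + u + G^{2}$ ($I{\left(u,G \right)} = \left(\left(-3 + G^{2}\right) + G\right) + u = \left(-3 + G + G^{2}\right) + u = -3 + G + u + G^{2}$)
$\frac{A{\left(-5 \right)} + I{\left(2,12 \right)}}{128} = \frac{- 5 \left(1 - 5\right) + \left(-3 + 12 + 2 + 12^{2}\right)}{128} = \left(\left(-5\right) \left(-4\right) + \left(-3 + 12 + 2 + 144\right)\right) \frac{1}{128} = \left(20 + 155\right) \frac{1}{128} = 175 \cdot \frac{1}{128} = \frac{175}{128}$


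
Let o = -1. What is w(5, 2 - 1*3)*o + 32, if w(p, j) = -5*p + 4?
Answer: 53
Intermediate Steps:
w(p, j) = 4 - 5*p
w(5, 2 - 1*3)*o + 32 = (4 - 5*5)*(-1) + 32 = (4 - 25)*(-1) + 32 = -21*(-1) + 32 = 21 + 32 = 53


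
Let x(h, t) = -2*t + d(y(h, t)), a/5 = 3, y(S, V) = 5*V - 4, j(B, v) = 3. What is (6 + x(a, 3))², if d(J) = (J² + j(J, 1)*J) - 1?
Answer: 23409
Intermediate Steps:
y(S, V) = -4 + 5*V
d(J) = -1 + J² + 3*J (d(J) = (J² + 3*J) - 1 = -1 + J² + 3*J)
a = 15 (a = 5*3 = 15)
x(h, t) = -13 + (-4 + 5*t)² + 13*t (x(h, t) = -2*t + (-1 + (-4 + 5*t)² + 3*(-4 + 5*t)) = -2*t + (-1 + (-4 + 5*t)² + (-12 + 15*t)) = -2*t + (-13 + (-4 + 5*t)² + 15*t) = -13 + (-4 + 5*t)² + 13*t)
(6 + x(a, 3))² = (6 + (3 - 27*3 + 25*3²))² = (6 + (3 - 81 + 25*9))² = (6 + (3 - 81 + 225))² = (6 + 147)² = 153² = 23409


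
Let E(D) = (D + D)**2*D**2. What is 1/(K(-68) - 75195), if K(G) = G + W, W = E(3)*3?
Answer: -1/74291 ≈ -1.3461e-5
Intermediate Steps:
E(D) = 4*D**4 (E(D) = (2*D)**2*D**2 = (4*D**2)*D**2 = 4*D**4)
W = 972 (W = (4*3**4)*3 = (4*81)*3 = 324*3 = 972)
K(G) = 972 + G (K(G) = G + 972 = 972 + G)
1/(K(-68) - 75195) = 1/((972 - 68) - 75195) = 1/(904 - 75195) = 1/(-74291) = -1/74291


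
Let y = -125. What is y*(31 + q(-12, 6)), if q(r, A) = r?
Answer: -2375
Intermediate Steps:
y*(31 + q(-12, 6)) = -125*(31 - 12) = -125*19 = -2375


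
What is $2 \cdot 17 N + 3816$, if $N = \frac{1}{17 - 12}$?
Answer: $\frac{19114}{5} \approx 3822.8$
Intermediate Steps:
$N = \frac{1}{5} \approx 0.2$
$2 \cdot 17 N + 3816 = 2 \cdot 17 \cdot \frac{1}{5} + 3816 = 34 \cdot \frac{1}{5} + 3816 = \frac{34}{5} + 3816 = \frac{19114}{5}$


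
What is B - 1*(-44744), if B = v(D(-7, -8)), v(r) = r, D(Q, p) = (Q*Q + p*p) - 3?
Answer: 44854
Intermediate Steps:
D(Q, p) = -3 + Q² + p² (D(Q, p) = (Q² + p²) - 3 = -3 + Q² + p²)
B = 110 (B = -3 + (-7)² + (-8)² = -3 + 49 + 64 = 110)
B - 1*(-44744) = 110 - 1*(-44744) = 110 + 44744 = 44854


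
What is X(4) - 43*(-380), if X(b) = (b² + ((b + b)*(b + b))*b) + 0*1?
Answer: 16612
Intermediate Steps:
X(b) = b² + 4*b³ (X(b) = (b² + ((2*b)*(2*b))*b) + 0 = (b² + (4*b²)*b) + 0 = (b² + 4*b³) + 0 = b² + 4*b³)
X(4) - 43*(-380) = 4²*(1 + 4*4) - 43*(-380) = 16*(1 + 16) + 16340 = 16*17 + 16340 = 272 + 16340 = 16612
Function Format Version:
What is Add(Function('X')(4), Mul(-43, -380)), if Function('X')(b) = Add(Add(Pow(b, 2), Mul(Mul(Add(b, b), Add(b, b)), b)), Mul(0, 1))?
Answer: 16612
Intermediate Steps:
Function('X')(b) = Add(Pow(b, 2), Mul(4, Pow(b, 3))) (Function('X')(b) = Add(Add(Pow(b, 2), Mul(Mul(Mul(2, b), Mul(2, b)), b)), 0) = Add(Add(Pow(b, 2), Mul(Mul(4, Pow(b, 2)), b)), 0) = Add(Add(Pow(b, 2), Mul(4, Pow(b, 3))), 0) = Add(Pow(b, 2), Mul(4, Pow(b, 3))))
Add(Function('X')(4), Mul(-43, -380)) = Add(Mul(Pow(4, 2), Add(1, Mul(4, 4))), Mul(-43, -380)) = Add(Mul(16, Add(1, 16)), 16340) = Add(Mul(16, 17), 16340) = Add(272, 16340) = 16612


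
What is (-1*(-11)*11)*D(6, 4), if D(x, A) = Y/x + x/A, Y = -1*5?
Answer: 242/3 ≈ 80.667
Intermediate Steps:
Y = -5
D(x, A) = -5/x + x/A
(-1*(-11)*11)*D(6, 4) = (-1*(-11)*11)*(-5/6 + 6/4) = (11*11)*(-5*⅙ + 6*(¼)) = 121*(-⅚ + 3/2) = 121*(⅔) = 242/3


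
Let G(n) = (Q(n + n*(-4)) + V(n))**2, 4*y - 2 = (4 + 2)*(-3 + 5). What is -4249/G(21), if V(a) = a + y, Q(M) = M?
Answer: -2428/847 ≈ -2.8666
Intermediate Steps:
y = 7/2 (y = 1/2 + ((4 + 2)*(-3 + 5))/4 = 1/2 + (6*2)/4 = 1/2 + (1/4)*12 = 1/2 + 3 = 7/2 ≈ 3.5000)
V(a) = 7/2 + a (V(a) = a + 7/2 = 7/2 + a)
G(n) = (7/2 - 2*n)**2 (G(n) = ((n + n*(-4)) + (7/2 + n))**2 = ((n - 4*n) + (7/2 + n))**2 = (-3*n + (7/2 + n))**2 = (7/2 - 2*n)**2)
-4249/G(21) = -4249*4/(-7 + 4*21)**2 = -4249*4/(-7 + 84)**2 = -4249/((1/4)*77**2) = -4249/((1/4)*5929) = -4249/5929/4 = -4249*4/5929 = -2428/847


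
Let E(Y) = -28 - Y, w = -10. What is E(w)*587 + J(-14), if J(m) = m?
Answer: -10580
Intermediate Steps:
E(w)*587 + J(-14) = (-28 - 1*(-10))*587 - 14 = (-28 + 10)*587 - 14 = -18*587 - 14 = -10566 - 14 = -10580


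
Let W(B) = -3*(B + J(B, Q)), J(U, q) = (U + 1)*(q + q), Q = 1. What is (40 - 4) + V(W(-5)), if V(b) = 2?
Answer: 38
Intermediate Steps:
J(U, q) = 2*q*(1 + U) (J(U, q) = (1 + U)*(2*q) = 2*q*(1 + U))
W(B) = -6 - 9*B (W(B) = -3*(B + 2*1*(1 + B)) = -3*(B + (2 + 2*B)) = -3*(2 + 3*B) = -6 - 9*B)
(40 - 4) + V(W(-5)) = (40 - 4) + 2 = 36 + 2 = 38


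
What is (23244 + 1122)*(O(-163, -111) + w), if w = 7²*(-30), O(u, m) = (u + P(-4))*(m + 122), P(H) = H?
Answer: -80578362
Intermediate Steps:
O(u, m) = (-4 + u)*(122 + m) (O(u, m) = (u - 4)*(m + 122) = (-4 + u)*(122 + m))
w = -1470 (w = 49*(-30) = -1470)
(23244 + 1122)*(O(-163, -111) + w) = (23244 + 1122)*((-488 - 4*(-111) + 122*(-163) - 111*(-163)) - 1470) = 24366*((-488 + 444 - 19886 + 18093) - 1470) = 24366*(-1837 - 1470) = 24366*(-3307) = -80578362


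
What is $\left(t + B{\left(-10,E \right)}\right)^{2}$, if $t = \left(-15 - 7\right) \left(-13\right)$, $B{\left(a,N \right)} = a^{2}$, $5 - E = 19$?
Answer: $148996$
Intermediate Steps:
$E = -14$ ($E = 5 - 19 = -14$)
$t = 286$ ($t = \left(-22\right) \left(-13\right) = 286$)
$\left(t + B{\left(-10,E \right)}\right)^{2} = \left(286 + \left(-10\right)^{2}\right)^{2} = \left(286 + 100\right)^{2} = 386^{2} = 148996$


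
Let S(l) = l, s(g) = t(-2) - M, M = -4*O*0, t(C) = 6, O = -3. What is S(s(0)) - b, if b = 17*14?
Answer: -232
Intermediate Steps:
b = 238
M = 0 (M = -4*(-3)*0 = 12*0 = 0)
s(g) = 6 (s(g) = 6 - 1*0 = 6 + 0 = 6)
S(s(0)) - b = 6 - 1*238 = 6 - 238 = -232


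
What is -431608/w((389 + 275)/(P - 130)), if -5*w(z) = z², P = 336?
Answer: 2861830795/13778 ≈ 2.0771e+5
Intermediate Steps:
w(z) = -z²/5
-431608/w((389 + 275)/(P - 130)) = -431608*(-5*(336 - 130)²/(389 + 275)²) = -431608/((-(664/206)²/5)) = -431608/((-(664*(1/206))²/5)) = -431608/((-(332/103)²/5)) = -431608/((-⅕*110224/10609)) = -431608/(-110224/53045) = -431608*(-53045/110224) = 2861830795/13778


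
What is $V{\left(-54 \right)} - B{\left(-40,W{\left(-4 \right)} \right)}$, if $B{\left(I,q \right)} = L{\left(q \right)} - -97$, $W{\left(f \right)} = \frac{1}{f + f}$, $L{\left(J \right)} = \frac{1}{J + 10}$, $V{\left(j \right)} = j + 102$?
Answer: $- \frac{3879}{79} \approx -49.101$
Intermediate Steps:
$V{\left(j \right)} = 102 + j$
$L{\left(J \right)} = \frac{1}{10 + J}$
$W{\left(f \right)} = \frac{1}{2 f}$
$B{\left(I,q \right)} = 97 + \frac{1}{10 + q}$ ($B{\left(I,q \right)} = \frac{1}{10 + q} - -97 = \frac{1}{10 + q} + 97 = 97 + \frac{1}{10 + q}$)
$V{\left(-54 \right)} - B{\left(-40,W{\left(-4 \right)} \right)} = \left(102 - 54\right) - \frac{971 + 97 \frac{1}{2 \left(-4\right)}}{10 + \frac{1}{2 \left(-4\right)}} = 48 - \frac{971 + 97 \cdot \frac{1}{2} \left(- \frac{1}{4}\right)}{10 + \frac{1}{2} \left(- \frac{1}{4}\right)} = 48 - \frac{971 + 97 \left(- \frac{1}{8}\right)}{10 - \frac{1}{8}} = 48 - \frac{971 - \frac{97}{8}}{\frac{79}{8}} = 48 - \frac{8}{79} \cdot \frac{7671}{8} = 48 - \frac{7671}{79} = - \frac{3879}{79}$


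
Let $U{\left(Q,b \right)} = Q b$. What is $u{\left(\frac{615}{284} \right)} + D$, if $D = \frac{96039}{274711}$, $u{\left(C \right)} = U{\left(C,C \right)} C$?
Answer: $\frac{66099977834481}{6292613678144} \approx 10.504$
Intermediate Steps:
$u{\left(C \right)} = C^{3}$ ($u{\left(C \right)} = C C C = C^{2} C = C^{3}$)
$D = \frac{96039}{274711}$ ($D = 96039 \cdot \frac{1}{274711} = \frac{96039}{274711} \approx 0.3496$)
$u{\left(\frac{615}{284} \right)} + D = \left(\frac{615}{284}\right)^{3} + \frac{96039}{274711} = \frac{232608375}{22906304} + \frac{96039}{274711} = \frac{66099977834481}{6292613678144}$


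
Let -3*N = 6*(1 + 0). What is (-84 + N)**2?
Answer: 7396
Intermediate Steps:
N = -2 (N = -2*(1 + 0) = -2 ≈ -2.0000)
(-84 + N)**2 = (-84 - 2)**2 = (-86)**2 = 7396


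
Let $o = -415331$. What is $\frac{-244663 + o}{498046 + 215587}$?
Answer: $- \frac{659994}{713633} \approx -0.92484$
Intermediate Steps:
$\frac{-244663 + o}{498046 + 215587} = \frac{-244663 - 415331}{498046 + 215587} = - \frac{659994}{713633}$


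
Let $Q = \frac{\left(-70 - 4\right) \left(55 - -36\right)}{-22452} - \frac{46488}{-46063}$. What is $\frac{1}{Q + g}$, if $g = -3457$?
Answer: $- \frac{517103238}{1786948925357} \approx -0.00028938$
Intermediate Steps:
$Q = \frac{676968409}{517103238}$ ($Q = - 74 \left(55 + 36\right) \left(- \frac{1}{22452}\right) - - \frac{46488}{46063} = \left(-74\right) 91 \left(- \frac{1}{22452}\right) + \frac{46488}{46063} = \left(-6734\right) \left(- \frac{1}{22452}\right) + \frac{46488}{46063} = \frac{3367}{11226} + \frac{46488}{46063} = \frac{676968409}{517103238} \approx 1.3092$)
$\frac{1}{Q + g} = \frac{1}{\frac{676968409}{517103238} - 3457} = \frac{1}{- \frac{1786948925357}{517103238}} = - \frac{517103238}{1786948925357}$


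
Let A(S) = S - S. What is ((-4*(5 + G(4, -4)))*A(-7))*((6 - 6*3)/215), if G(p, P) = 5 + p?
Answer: 0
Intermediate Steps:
A(S) = 0
((-4*(5 + G(4, -4)))*A(-7))*((6 - 6*3)/215) = (-4*(5 + (5 + 4))*0)*((6 - 6*3)/215) = (-4*(5 + 9)*0)*((6 - 18)*(1/215)) = (-4*14*0)*(-12*1/215) = -56*0*(-12/215) = 0*(-12/215) = 0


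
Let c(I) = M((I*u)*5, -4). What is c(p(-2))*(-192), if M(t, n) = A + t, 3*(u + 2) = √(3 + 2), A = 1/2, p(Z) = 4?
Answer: 7584 - 1280*√5 ≈ 4721.8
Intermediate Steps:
A = ½ ≈ 0.50000
u = -2 + √5/3 (u = -2 + √(3 + 2)/3 = -2 + √5/3 ≈ -1.2546)
M(t, n) = ½ + t
c(I) = ½ + 5*I*(-2 + √5/3) (c(I) = ½ + (I*(-2 + √5/3))*5 = ½ + 5*I*(-2 + √5/3))
c(p(-2))*(-192) = (½ - 5/3*4*(6 - √5))*(-192) = (½ + (-40 + 20*√5/3))*(-192) = (-79/2 + 20*√5/3)*(-192) = 7584 - 1280*√5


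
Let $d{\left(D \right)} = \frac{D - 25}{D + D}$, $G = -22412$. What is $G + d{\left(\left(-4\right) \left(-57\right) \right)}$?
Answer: $- \frac{10219669}{456} \approx -22412.0$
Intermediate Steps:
$d{\left(D \right)} = \frac{-25 + D}{2 D}$
$G + d{\left(\left(-4\right) \left(-57\right) \right)} = -22412 + \frac{-25 - -228}{2 \left(\left(-4\right) \left(-57\right)\right)} = -22412 + \frac{-25 + 228}{2 \cdot 228} = -22412 + \frac{1}{2} \cdot \frac{1}{228} \cdot 203 = -22412 + \frac{203}{456} = - \frac{10219669}{456}$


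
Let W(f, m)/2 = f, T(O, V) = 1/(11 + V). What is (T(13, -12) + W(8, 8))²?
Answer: 225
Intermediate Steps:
W(f, m) = 2*f
(T(13, -12) + W(8, 8))² = (1/(11 - 12) + 2*8)² = (1/(-1) + 16)² = (-1 + 16)² = 15² = 225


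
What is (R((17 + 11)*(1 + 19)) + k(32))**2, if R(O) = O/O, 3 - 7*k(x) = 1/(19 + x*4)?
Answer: 2157961/1058841 ≈ 2.0380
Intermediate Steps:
k(x) = 3/7 - 1/(7*(19 + 4*x)) (k(x) = 3/7 - 1/(7*(19 + x*4)) = 3/7 - 1/(7*(19 + 4*x)))
R(O) = 1
(R((17 + 11)*(1 + 19)) + k(32))**2 = (1 + 4*(14 + 3*32)/(7*(19 + 4*32)))**2 = (1 + 4*(14 + 96)/(7*(19 + 128)))**2 = (1 + (4/7)*110/147)**2 = (1 + (4/7)*(1/147)*110)**2 = (1 + 440/1029)**2 = (1469/1029)**2 = 2157961/1058841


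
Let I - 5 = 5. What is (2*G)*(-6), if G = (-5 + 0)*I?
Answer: 600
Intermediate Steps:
I = 10 (I = 5 + 5 = 10)
G = -50 (G = (-5 + 0)*10 = -5*10 = -50)
(2*G)*(-6) = (2*(-50))*(-6) = -100*(-6) = 600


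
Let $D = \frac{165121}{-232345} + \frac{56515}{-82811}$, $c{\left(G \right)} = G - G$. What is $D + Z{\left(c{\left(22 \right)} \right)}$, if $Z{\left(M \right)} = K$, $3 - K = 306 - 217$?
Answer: $- \frac{1681506887176}{19240721795} \approx -87.393$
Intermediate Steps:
$c{\left(G \right)} = 0$
$K = -86$ ($K = 3 - \left(306 - 217\right) = 3 - 89 = -86$)
$Z{\left(M \right)} = -86$
$D = - \frac{26804812806}{19240721795}$ ($D = 165121 \left(- \frac{1}{232345}\right) + 56515 \left(- \frac{1}{82811}\right) = - \frac{165121}{232345} - \frac{56515}{82811} = - \frac{26804812806}{19240721795} \approx -1.3931$)
$D + Z{\left(c{\left(22 \right)} \right)} = - \frac{26804812806}{19240721795} - 86 = - \frac{1681506887176}{19240721795}$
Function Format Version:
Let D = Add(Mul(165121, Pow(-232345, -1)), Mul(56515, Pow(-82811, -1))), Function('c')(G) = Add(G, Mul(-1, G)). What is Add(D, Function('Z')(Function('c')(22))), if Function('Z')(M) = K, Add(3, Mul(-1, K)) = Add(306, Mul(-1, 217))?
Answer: Rational(-1681506887176, 19240721795) ≈ -87.393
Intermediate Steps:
Function('c')(G) = 0
K = -86 (K = Add(3, Mul(-1, Add(306, Mul(-1, 217)))) = Add(3, Mul(-1, Add(306, -217))) = Add(3, Mul(-1, 89)) = Add(3, -89) = -86)
Function('Z')(M) = -86
D = Rational(-26804812806, 19240721795) (D = Add(Mul(165121, Rational(-1, 232345)), Mul(56515, Rational(-1, 82811))) = Add(Rational(-165121, 232345), Rational(-56515, 82811)) = Rational(-26804812806, 19240721795) ≈ -1.3931)
Add(D, Function('Z')(Function('c')(22))) = Add(Rational(-26804812806, 19240721795), -86) = Rational(-1681506887176, 19240721795)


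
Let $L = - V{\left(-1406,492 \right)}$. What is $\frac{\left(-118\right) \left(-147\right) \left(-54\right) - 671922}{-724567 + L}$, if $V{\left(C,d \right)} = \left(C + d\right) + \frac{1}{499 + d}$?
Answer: $\frac{88562697}{39841118} \approx 2.2229$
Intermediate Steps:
$V{\left(C,d \right)} = C + d + \frac{1}{499 + d}$
$L = \frac{905773}{991}$ ($L = - \frac{1 + 492^{2} + 499 \left(-1406\right) + 499 \cdot 492 - 691752}{499 + 492} = - \frac{1 + 242064 - 701594 + 245508 - 691752}{991} = - \frac{-905773}{991} = \left(-1\right) \left(- \frac{905773}{991}\right) = \frac{905773}{991} \approx 914.0$)
$\frac{\left(-118\right) \left(-147\right) \left(-54\right) - 671922}{-724567 + L} = \frac{\left(-118\right) \left(-147\right) \left(-54\right) - 671922}{-724567 + \frac{905773}{991}} = \frac{17346 \left(-54\right) - 671922}{- \frac{717140124}{991}} = \left(-936684 - 671922\right) \left(- \frac{991}{717140124}\right) = \left(-1608606\right) \left(- \frac{991}{717140124}\right) = \frac{88562697}{39841118}$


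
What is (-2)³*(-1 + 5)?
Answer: -32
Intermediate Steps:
(-2)³*(-1 + 5) = -8*4 = -32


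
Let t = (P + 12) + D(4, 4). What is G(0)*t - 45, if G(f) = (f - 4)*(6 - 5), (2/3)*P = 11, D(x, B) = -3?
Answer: -147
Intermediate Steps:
P = 33/2 (P = (3/2)*11 = 33/2 ≈ 16.500)
t = 51/2 (t = (33/2 + 12) - 3 = 57/2 - 3 = 51/2 ≈ 25.500)
G(f) = -4 + f (G(f) = (-4 + f)*1 = -4 + f)
G(0)*t - 45 = (-4 + 0)*(51/2) - 45 = -4*51/2 - 45 = -102 - 45 = -147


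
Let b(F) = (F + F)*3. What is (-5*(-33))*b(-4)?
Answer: -3960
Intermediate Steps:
b(F) = 6*F (b(F) = (2*F)*3 = 6*F)
(-5*(-33))*b(-4) = (-5*(-33))*(6*(-4)) = 165*(-24) = -3960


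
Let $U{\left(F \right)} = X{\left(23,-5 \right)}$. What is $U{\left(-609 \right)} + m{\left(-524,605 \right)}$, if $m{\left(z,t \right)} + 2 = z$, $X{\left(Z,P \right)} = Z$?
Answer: $-503$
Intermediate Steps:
$m{\left(z,t \right)} = -2 + z$
$U{\left(F \right)} = 23$
$U{\left(-609 \right)} + m{\left(-524,605 \right)} = 23 - 526 = -503$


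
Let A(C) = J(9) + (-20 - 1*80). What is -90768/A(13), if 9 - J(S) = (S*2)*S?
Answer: 90768/253 ≈ 358.77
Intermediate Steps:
J(S) = 9 - 2*S**2 (J(S) = 9 - S*2*S = 9 - 2*S*S = 9 - 2*S**2)
A(C) = -253 (A(C) = (9 - 2*9**2) + (-20 - 1*80) = (9 - 2*81) + (-20 - 80) = (9 - 162) - 100 = -153 - 100 = -253)
-90768/A(13) = -90768/(-253) = -90768*(-1/253) = 90768/253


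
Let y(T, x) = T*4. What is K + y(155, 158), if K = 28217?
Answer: 28837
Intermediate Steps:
y(T, x) = 4*T
K + y(155, 158) = 28217 + 4*155 = 28217 + 620 = 28837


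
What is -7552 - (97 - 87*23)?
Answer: -5648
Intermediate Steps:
-7552 - (97 - 87*23) = -7552 - (97 - 2001) = -7552 - 1*(-1904) = -7552 + 1904 = -5648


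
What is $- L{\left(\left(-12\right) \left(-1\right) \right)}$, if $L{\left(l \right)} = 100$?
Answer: $-100$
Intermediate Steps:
$- L{\left(\left(-12\right) \left(-1\right) \right)} = \left(-1\right) 100 = -100$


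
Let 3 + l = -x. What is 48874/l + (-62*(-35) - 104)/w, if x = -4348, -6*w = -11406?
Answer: 101886244/8259845 ≈ 12.335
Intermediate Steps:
w = 1901 (w = -1/6*(-11406) = 1901)
l = 4345 (l = -3 - 1*(-4348) = -3 + 4348 = 4345)
48874/l + (-62*(-35) - 104)/w = 48874/4345 + (-62*(-35) - 104)/1901 = 48874*(1/4345) + (2170 - 104)*(1/1901) = 48874/4345 + 2066*(1/1901) = 48874/4345 + 2066/1901 = 101886244/8259845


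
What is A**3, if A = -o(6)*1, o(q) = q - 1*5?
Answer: -1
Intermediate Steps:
o(q) = -5 + q (o(q) = q - 5 = -5 + q)
A = -1 (A = -(-5 + 6)*1 = -1*1*1 = -1*1 = -1)
A**3 = (-1)**3 = -1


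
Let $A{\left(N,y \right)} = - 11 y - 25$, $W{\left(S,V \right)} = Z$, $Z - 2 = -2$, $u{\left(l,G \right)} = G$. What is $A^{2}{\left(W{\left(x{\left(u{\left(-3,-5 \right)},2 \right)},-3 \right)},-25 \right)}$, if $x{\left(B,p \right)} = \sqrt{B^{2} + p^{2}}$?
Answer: $62500$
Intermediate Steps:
$Z = 0$ ($Z = 2 - 2 = 0$)
$W{\left(S,V \right)} = 0$
$A{\left(N,y \right)} = -25 - 11 y$
$A^{2}{\left(W{\left(x{\left(u{\left(-3,-5 \right)},2 \right)},-3 \right)},-25 \right)} = \left(-25 - -275\right)^{2} = \left(-25 + 275\right)^{2} = 250^{2} = 62500$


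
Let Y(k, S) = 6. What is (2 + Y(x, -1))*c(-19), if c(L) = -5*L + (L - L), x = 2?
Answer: 760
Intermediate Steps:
c(L) = -5*L (c(L) = -5*L + 0 = -5*L)
(2 + Y(x, -1))*c(-19) = (2 + 6)*(-5*(-19)) = 8*95 = 760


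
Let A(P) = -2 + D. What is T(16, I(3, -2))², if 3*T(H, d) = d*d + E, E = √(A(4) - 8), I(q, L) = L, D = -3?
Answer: (4 + I*√13)²/9 ≈ 0.33333 + 3.2049*I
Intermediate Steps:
A(P) = -5 (A(P) = -2 - 3 = -5)
E = I*√13 (E = √(-5 - 8) = √(-13) = I*√13 ≈ 3.6056*I)
T(H, d) = d²/3 + I*√13/3 (T(H, d) = (d*d + I*√13)/3 = (d² + I*√13)/3 = d²/3 + I*√13/3)
T(16, I(3, -2))² = ((⅓)*(-2)² + I*√13/3)² = ((⅓)*4 + I*√13/3)² = (4/3 + I*√13/3)²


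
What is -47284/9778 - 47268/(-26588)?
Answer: -99375061/32497183 ≈ -3.0580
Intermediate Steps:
-47284/9778 - 47268/(-26588) = -47284*1/9778 - 47268*(-1/26588) = -23642/4889 + 11817/6647 = -99375061/32497183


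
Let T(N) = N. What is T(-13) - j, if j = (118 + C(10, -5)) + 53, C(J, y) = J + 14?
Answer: -208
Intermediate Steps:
C(J, y) = 14 + J
j = 195 (j = (118 + (14 + 10)) + 53 = (118 + 24) + 53 = 142 + 53 = 195)
T(-13) - j = -13 - 1*195 = -13 - 195 = -208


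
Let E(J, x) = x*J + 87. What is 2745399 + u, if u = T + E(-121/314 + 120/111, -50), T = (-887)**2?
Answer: 20518667220/5809 ≈ 3.5322e+6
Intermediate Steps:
T = 786769
E(J, x) = 87 + J*x (E(J, x) = J*x + 87 = 87 + J*x)
u = 4570644429/5809 (u = 786769 + (87 + (-121/314 + 120/111)*(-50)) = 786769 + (87 + (-121*1/314 + 120*(1/111))*(-50)) = 786769 + (87 + (-121/314 + 40/37)*(-50)) = 786769 + (87 + (8083/11618)*(-50)) = 786769 + (87 - 202075/5809) = 786769 + 303308/5809 = 4570644429/5809 ≈ 7.8682e+5)
2745399 + u = 2745399 + 4570644429/5809 = 20518667220/5809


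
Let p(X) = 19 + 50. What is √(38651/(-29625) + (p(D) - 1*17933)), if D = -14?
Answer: I*√627172686435/5925 ≈ 133.66*I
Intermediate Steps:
p(X) = 69
√(38651/(-29625) + (p(D) - 1*17933)) = √(38651/(-29625) + (69 - 1*17933)) = √(38651*(-1/29625) + (69 - 17933)) = √(-38651/29625 - 17864) = √(-529259651/29625) = I*√627172686435/5925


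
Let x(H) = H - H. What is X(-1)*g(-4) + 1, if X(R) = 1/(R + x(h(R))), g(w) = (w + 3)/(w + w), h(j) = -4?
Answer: 7/8 ≈ 0.87500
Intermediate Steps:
x(H) = 0
g(w) = (3 + w)/(2*w) (g(w) = (3 + w)/((2*w)) = (3 + w)*(1/(2*w)) = (3 + w)/(2*w))
X(R) = 1/R (X(R) = 1/(R + 0) = 1/R)
X(-1)*g(-4) + 1 = ((1/2)*(3 - 4)/(-4))/(-1) + 1 = -(-1)*(-1)/(2*4) + 1 = -1*1/8 + 1 = -1/8 + 1 = 7/8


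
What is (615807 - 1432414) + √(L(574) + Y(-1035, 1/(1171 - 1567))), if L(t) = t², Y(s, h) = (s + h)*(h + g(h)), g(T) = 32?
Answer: -816607 + √46473759685/396 ≈ -8.1606e+5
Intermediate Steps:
Y(s, h) = (32 + h)*(h + s) (Y(s, h) = (s + h)*(h + 32) = (h + s)*(32 + h) = (32 + h)*(h + s))
(615807 - 1432414) + √(L(574) + Y(-1035, 1/(1171 - 1567))) = (615807 - 1432414) + √(574² + ((1/(1171 - 1567))² + 32/(1171 - 1567) + 32*(-1035) - 1035/(1171 - 1567))) = -816607 + √(329476 + ((1/(-396))² + 32/(-396) - 33120 - 1035/(-396))) = -816607 + √(329476 + ((-1/396)² + 32*(-1/396) - 33120 - 1/396*(-1035))) = -816607 + √(329476 + (1/156816 - 8/99 - 33120 + 115/44)) = -816607 + √(329476 - 5193348731/156816) = -816607 + √(46473759685/156816) = -816607 + √46473759685/396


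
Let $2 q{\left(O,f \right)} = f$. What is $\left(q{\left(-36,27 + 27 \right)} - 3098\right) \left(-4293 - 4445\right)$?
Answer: $26834398$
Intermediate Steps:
$q{\left(O,f \right)} = \frac{f}{2}$
$\left(q{\left(-36,27 + 27 \right)} - 3098\right) \left(-4293 - 4445\right) = \left(\frac{27 + 27}{2} - 3098\right) \left(-4293 - 4445\right) = \left(\frac{1}{2} \cdot 54 - 3098\right) \left(-8738\right) = \left(27 - 3098\right) \left(-8738\right) = \left(-3071\right) \left(-8738\right) = 26834398$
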